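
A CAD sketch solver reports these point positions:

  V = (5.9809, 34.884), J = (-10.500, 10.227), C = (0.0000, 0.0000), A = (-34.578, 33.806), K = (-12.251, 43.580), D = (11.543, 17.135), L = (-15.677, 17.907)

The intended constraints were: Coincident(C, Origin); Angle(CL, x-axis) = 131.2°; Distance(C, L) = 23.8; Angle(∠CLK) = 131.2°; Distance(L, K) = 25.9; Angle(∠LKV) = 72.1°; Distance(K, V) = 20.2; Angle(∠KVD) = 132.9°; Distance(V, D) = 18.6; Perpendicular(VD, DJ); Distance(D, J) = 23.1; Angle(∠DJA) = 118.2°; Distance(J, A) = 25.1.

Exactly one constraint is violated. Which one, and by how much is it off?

Distance(J, A) = 25.1 — off by 8.60.

C = (0.00, 0.00) ✓; CL at 131.2° ✓; |CL| = 23.80 ✓; ∠CLK = 131.2° ✓; |LK| = 25.90 ✓; ∠LKV = 72.10° ✓; |KV| = 20.20 ✓; ∠KVD = 132.9° ✓; |VD| = 18.60 ✓; ∠(VD, DJ) = 90.00° ✓; |DJ| = 23.10 ✓; ∠DJA = 118.2° ✓; |JA| = 33.70 ✗.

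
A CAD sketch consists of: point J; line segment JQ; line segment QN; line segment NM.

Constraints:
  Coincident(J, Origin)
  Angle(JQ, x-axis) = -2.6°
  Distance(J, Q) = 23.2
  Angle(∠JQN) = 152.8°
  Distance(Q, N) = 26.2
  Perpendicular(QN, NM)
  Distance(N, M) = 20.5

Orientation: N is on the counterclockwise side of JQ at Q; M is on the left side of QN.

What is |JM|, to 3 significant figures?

47.9

J is at the origin; JQ runs at -2.6° with length 23.2, so Q = 23.2·(cos -2.6°, sin -2.6°) = (23.2, -1.05). ∠JQN = 152.8°, so QN runs at -2.6° + (180° − 152.8°) = 24.6° from the x-axis; with |QN| = 26.2, N = Q + 26.2·(cos 24.6°, sin 24.6°) = (47.0, 9.85). QN is perpendicular to NM; with |NM| = 20.5 on the left of QN, M = N + 20.5·(-0.416, 0.909) = (38.5, 28.5). Then |JM| = |M − J| = 47.9.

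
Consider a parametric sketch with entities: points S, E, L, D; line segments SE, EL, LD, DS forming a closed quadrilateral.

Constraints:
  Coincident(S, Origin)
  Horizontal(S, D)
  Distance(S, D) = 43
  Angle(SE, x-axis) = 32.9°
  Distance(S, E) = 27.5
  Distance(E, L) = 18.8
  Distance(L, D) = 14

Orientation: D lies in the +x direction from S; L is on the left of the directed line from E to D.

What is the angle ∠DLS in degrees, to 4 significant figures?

76.22°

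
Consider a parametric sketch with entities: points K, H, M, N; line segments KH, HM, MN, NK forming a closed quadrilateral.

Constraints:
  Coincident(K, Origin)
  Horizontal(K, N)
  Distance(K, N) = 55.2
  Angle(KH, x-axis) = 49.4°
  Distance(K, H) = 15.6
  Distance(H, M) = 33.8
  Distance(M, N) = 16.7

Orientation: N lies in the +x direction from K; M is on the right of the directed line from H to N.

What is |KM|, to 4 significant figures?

39.68

Checks: |HM| = 33.80 ✓; |MN| = 16.70 ✓.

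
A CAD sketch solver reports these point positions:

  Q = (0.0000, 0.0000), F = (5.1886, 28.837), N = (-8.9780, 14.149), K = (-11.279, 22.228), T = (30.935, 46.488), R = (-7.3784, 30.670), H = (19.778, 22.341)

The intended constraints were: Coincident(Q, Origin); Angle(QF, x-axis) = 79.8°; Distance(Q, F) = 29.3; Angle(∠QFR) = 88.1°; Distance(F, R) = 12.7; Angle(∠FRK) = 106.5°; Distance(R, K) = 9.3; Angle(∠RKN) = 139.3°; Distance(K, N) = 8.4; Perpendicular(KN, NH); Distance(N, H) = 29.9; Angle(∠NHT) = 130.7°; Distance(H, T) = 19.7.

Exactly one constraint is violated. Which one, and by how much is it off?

Distance(H, T) = 19.7 — off by 6.90.

Q = (0.00, 0.00) ✓; QF at 79.80° ✓; |QF| = 29.30 ✓; ∠QFR = 88.10° ✓; |FR| = 12.70 ✓; ∠FRK = 106.5° ✓; |RK| = 9.300 ✓; ∠RKN = 139.3° ✓; |KN| = 8.400 ✓; ∠(KN, NH) = 90.00° ✓; |NH| = 29.90 ✓; ∠NHT = 130.7° ✓; |HT| = 26.60 ✗.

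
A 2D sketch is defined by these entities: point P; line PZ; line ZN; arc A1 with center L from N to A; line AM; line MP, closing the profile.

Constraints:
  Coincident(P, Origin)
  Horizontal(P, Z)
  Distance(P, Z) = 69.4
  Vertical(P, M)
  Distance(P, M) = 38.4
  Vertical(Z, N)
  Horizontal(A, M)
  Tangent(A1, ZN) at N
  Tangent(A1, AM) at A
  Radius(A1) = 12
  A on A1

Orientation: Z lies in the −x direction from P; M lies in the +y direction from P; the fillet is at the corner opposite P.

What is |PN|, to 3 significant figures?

74.3

P is at the origin; P and Z share the same y with |PZ| = 69.4 and Z on the −x side, so Z = (-69.4, 0.00). P and M share the same x with |PM| = 38.4 and M on the +y side, so M = (0.00, 38.4). The virtual corner opposite P is at (-69.4, 38.4). The tangent condition forces LN to be normal to ZN and A1 meets AM tangentially, so LA is at right angles to AM, with radius 12.0, so the center L sits 12.0 in from both sides at L = (-57.4, 26.4). That places the tangent points at N = (-69.4, 26.4) on ZN and A = (-57.4, 38.4) on AM. Then |PN| = |N − P| = 74.3.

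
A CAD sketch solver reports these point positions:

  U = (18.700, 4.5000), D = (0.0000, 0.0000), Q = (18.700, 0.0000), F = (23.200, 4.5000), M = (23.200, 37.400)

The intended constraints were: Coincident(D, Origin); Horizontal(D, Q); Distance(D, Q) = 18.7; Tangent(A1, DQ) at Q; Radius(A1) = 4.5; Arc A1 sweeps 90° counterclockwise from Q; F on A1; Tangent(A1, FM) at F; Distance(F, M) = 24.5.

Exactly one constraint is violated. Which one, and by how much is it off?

Distance(F, M) = 24.5 — off by 8.40.

D = (0.00, 0.00) ✓; D.y = 0.00, Q.y = 0.00 ✓; |DQ| = 18.70 ✓; ∠(UQ, QD) = 90.00° ✓; |UQ| = 4.500 ✓; bearing(U→F) − bearing(U→Q) = 90.00° ✓; |UF| = 4.500 ✓; ∠(UF, FM) = 90.00° ✓; |FM| = 32.90 ✗.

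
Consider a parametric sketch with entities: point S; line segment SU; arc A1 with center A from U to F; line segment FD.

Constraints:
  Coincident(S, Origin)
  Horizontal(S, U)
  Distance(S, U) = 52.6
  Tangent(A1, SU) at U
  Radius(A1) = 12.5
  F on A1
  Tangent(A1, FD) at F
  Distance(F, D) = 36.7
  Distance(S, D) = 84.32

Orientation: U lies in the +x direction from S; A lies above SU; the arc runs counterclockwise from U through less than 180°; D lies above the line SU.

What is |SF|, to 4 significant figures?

65.89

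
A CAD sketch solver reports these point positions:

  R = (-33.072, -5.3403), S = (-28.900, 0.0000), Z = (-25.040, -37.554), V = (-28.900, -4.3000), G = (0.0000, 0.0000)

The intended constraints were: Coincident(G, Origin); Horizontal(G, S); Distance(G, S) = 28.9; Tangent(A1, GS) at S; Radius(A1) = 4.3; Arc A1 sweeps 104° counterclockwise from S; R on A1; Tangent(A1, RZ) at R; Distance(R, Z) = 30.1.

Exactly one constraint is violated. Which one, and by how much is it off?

Distance(R, Z) = 30.1 — off by 3.10.

G = (0.00, 0.00) ✓; G.y = 0.00, S.y = 0.00 ✓; |GS| = 28.90 ✓; ∠(VS, SG) = 90.00° ✓; |VS| = 4.300 ✓; bearing(V→R) − bearing(V→S) = 104.0° ✓; |VR| = 4.300 ✓; ∠(VR, RZ) = 90.00° ✓; |RZ| = 33.20 ✗.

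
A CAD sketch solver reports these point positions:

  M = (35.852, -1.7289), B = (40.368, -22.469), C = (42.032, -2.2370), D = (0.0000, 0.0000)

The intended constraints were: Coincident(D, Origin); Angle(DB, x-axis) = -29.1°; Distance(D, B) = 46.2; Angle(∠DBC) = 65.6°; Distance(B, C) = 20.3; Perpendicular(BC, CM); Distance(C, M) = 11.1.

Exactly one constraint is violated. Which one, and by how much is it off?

Distance(C, M) = 11.1 — off by 4.90.

D = (0.00, 0.00) ✓; DB at -29.10° ✓; |DB| = 46.20 ✓; ∠DBC = 65.60° ✓; |BC| = 20.30 ✓; ∠(BC, CM) = 90.00° ✓; |CM| = 6.201 ✗.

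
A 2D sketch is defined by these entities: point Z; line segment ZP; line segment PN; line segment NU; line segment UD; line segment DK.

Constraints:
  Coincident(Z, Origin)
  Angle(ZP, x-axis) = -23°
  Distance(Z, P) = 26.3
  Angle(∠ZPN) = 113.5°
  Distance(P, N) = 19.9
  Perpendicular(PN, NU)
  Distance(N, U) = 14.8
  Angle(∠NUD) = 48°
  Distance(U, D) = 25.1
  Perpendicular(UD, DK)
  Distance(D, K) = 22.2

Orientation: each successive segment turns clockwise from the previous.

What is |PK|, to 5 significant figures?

24.521

Z is at the origin; ZP runs at -23.0° with length 26.3, so P = (24.209, -10.276). ∠ZPN = 113.5° gives PN at -89.500° from the x-axis; with |PN| = 19.9, N = (24.383, -30.175). PN ⟂ NU, so NU runs at -179.50°; with |NU| = 14.8, U = (9.5835, -30.305). ∠NUD = 48.0° gives UD at 48.500° from the x-axis; with |UD| = 25.1, D = (26.215, -11.506). UD is perpendicular to DK, so DK runs at -41.500°; with |DK| = 22.2, K = (42.842, -26.216). Then |PK| = |K − P| = 24.521.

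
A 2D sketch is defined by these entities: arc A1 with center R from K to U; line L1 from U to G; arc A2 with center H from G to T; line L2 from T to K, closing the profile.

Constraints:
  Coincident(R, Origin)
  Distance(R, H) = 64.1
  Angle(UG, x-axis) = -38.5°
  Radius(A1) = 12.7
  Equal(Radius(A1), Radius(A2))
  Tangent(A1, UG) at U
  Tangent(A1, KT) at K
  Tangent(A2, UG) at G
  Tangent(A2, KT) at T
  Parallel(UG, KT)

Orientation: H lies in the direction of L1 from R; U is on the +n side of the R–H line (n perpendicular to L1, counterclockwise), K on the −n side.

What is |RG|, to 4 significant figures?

65.35

Tangency of A1 to both parallel lines with radius 12.7 puts U and K at R ± 12.7·n: U = (7.906, 9.939), K = (-7.906, -9.939). Equal radii place G and T the same way about H: G = H + 12.7·n = (58.07, -29.96), T = H − 12.7·n = (42.26, -49.84). Then |RG| = |G − R| = 65.35.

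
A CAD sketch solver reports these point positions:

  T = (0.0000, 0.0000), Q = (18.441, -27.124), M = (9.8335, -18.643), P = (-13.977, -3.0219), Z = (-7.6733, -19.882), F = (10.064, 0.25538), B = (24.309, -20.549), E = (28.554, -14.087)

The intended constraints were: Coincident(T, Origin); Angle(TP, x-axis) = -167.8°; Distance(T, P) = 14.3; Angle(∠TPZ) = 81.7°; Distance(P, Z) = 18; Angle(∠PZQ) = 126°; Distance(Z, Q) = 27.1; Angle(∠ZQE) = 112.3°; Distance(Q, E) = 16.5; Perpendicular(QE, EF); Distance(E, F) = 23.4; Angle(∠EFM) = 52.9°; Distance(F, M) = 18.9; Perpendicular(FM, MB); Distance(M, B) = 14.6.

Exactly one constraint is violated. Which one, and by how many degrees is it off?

Perpendicular(FM, MB) — off by 6.80°.

T = (0.00, 0.00) ✓; TP at -167.8° ✓; |TP| = 14.30 ✓; ∠TPZ = 81.70° ✓; |PZ| = 18.00 ✓; ∠PZQ = 126.0° ✓; |ZQ| = 27.10 ✓; ∠ZQE = 112.3° ✓; |QE| = 16.50 ✓; ∠(QE, EF) = 90.00° ✓; |EF| = 23.40 ✓; ∠EFM = 52.90° ✓; |FM| = 18.90 ✓; ∠(FM, MB) = 83.20° ✗; |MB| = 14.60 ✓.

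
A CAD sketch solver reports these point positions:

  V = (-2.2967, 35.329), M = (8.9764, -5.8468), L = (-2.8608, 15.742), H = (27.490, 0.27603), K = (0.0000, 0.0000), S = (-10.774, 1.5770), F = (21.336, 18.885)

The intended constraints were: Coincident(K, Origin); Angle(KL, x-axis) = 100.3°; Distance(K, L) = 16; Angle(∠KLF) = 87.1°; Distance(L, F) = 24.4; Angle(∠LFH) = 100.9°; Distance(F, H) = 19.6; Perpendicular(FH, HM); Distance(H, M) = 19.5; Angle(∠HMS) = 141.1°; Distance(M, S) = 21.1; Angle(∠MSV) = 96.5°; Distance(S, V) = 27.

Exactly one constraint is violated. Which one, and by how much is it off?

Distance(S, V) = 27 — off by 7.80.

K = (0.00, 0.00) ✓; KL at 100.3° ✓; |KL| = 16.00 ✓; ∠KLF = 87.10° ✓; |LF| = 24.40 ✓; ∠LFH = 100.9° ✓; |FH| = 19.60 ✓; ∠(FH, HM) = 90.00° ✓; |HM| = 19.50 ✓; ∠HMS = 141.1° ✓; |MS| = 21.10 ✓; ∠MSV = 96.50° ✓; |SV| = 34.80 ✗.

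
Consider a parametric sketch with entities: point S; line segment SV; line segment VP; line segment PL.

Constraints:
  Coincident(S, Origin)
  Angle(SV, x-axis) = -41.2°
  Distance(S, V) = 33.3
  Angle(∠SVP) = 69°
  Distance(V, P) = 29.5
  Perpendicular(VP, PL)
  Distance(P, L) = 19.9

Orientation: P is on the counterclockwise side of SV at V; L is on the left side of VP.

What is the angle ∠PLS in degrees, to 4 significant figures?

122.5°

S is at the origin; SV runs at -41.2° with length 33.3, so V = 33.3·(cos -41.2°, sin -41.2°) = (25.06, -21.93). ∠SVP = 69.0°, so VP runs at -41.2° + (180° − 69.0°) = 69.80° from the x-axis; with |VP| = 29.5, P = V + 29.5·(cos 69.80°, sin 69.80°) = (35.24, 5.751). VP is perpendicular to PL; with |PL| = 19.9 on the left of VP, L = P + 19.9·(-0.9385, 0.3453) = (16.57, 12.62). Then cos ∠PLS = LP·LS / (|LP||LS|), giving 122.5°.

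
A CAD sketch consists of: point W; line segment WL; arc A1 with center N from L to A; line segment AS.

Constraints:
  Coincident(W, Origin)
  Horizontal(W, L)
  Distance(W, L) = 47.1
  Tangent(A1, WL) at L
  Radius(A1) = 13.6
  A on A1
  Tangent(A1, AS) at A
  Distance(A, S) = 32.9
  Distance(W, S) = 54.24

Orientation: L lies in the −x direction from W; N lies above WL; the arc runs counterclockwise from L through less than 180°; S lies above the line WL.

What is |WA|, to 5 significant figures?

35.733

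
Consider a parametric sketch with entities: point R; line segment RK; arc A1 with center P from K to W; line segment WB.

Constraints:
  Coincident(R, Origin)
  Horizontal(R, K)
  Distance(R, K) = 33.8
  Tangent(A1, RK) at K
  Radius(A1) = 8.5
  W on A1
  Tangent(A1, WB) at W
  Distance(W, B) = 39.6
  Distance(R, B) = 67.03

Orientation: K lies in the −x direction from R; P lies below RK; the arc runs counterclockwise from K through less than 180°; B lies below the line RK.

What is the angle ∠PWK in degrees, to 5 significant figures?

49.616°

R is at the origin; R and K share the same y with |RK| = 33.8 and K on the −x side, so K = (-33.800, 0.0000). The tangent condition forces PK to be normal to RK, so P = K + (0, -8.5) = (-33.800, -8.5000). Since PW ⟂ WB (tangency), |PB| = √(8.5² + 39.6²) = 40.502 regardless of where W sits on A1. So B lies on both circle(R, 67.03) and circle(P, 40.502); the below-RK intersection is B = (-48.543, -46.223). W is the foot of the tangent from B: W = (-42.190, -7.1363).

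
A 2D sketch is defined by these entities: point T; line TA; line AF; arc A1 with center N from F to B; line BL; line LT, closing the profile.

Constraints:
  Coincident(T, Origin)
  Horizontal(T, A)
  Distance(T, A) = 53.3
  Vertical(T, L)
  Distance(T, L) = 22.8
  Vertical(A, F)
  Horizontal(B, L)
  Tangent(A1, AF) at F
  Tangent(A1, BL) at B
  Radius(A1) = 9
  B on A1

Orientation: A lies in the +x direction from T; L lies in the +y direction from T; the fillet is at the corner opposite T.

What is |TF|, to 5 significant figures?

55.058

The virtual corner opposite T is at (53.300, 22.800). A1 meets AF tangentially, so NF is at right angles to AF and A1 meets BL tangentially, so NB is at right angles to BL, with radius 9.0, so the center N sits 9.0 in from both sides at N = (44.300, 13.800). That places the tangent points at F = (53.300, 13.800) on AF and B = (44.300, 22.800) on BL. Then |TF| = |F − T| = 55.058.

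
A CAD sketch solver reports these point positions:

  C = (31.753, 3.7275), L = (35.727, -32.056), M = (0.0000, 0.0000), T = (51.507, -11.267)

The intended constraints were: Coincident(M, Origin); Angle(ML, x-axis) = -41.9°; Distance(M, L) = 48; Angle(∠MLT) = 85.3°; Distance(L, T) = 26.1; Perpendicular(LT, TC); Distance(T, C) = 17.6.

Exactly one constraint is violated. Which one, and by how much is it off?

Distance(T, C) = 17.6 — off by 7.20.

M = (0.00, 0.00) ✓; ML at -41.90° ✓; |ML| = 48.00 ✓; ∠MLT = 85.30° ✓; |LT| = 26.10 ✓; ∠(LT, TC) = 90.00° ✓; |TC| = 24.80 ✗.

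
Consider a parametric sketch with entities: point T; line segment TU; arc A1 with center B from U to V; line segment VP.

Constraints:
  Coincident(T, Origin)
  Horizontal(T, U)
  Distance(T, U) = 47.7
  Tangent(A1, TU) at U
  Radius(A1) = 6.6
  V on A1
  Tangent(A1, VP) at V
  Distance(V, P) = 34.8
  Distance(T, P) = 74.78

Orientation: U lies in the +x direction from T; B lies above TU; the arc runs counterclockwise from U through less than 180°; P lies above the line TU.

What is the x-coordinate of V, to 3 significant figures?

54.0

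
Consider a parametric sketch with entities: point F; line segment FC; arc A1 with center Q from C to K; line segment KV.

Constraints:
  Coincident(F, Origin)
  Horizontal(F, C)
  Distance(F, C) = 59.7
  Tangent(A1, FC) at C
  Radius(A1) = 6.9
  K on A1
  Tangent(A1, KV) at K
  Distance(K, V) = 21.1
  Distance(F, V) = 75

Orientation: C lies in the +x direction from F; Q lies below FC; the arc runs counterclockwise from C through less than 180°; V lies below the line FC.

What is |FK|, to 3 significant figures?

56.2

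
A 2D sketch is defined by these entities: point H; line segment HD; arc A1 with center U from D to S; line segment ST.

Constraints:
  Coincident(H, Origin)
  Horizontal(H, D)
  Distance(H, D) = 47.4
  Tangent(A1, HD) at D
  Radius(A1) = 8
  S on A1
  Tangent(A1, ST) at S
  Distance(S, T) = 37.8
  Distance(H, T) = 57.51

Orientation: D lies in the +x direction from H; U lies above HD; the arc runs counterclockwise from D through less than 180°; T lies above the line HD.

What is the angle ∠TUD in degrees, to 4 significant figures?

162.7°

Checks: ∠(UD, DH) = 90.00° ✓; |US| = 8.000 ✓; ∠(US, ST) = 90.00° ✓; |ST| = 37.80 ✓; |HT| = 57.51 ✓.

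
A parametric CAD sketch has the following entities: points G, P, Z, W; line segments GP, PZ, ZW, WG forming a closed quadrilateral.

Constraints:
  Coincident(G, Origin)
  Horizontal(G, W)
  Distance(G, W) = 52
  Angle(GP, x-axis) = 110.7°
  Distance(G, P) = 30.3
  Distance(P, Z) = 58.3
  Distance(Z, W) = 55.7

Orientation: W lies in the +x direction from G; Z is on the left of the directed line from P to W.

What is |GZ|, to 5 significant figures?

68.518

Checks: |PZ| = 58.30 ✓; |ZW| = 55.70 ✓.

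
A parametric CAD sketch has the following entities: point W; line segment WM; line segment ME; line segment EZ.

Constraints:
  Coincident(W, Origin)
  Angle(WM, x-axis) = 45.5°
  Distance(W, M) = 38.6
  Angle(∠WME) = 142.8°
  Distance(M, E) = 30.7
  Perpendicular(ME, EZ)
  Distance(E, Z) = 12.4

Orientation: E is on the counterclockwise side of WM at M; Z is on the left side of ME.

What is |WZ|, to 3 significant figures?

62.4

W is at the origin; WM runs at 45.5° with length 38.6, so M = 38.6·(cos 45.5°, sin 45.5°) = (27.1, 27.5). ∠WME = 142.8°, so ME runs at 45.5° + (180° − 142.8°) = 82.7° from the x-axis; with |ME| = 30.7, E = M + 30.7·(cos 82.7°, sin 82.7°) = (31.0, 58.0). ME is perpendicular to EZ; with |EZ| = 12.4 on the left of ME, Z = E + 12.4·(-0.992, 0.127) = (18.7, 59.6). Then |WZ| = |Z − W| = 62.4.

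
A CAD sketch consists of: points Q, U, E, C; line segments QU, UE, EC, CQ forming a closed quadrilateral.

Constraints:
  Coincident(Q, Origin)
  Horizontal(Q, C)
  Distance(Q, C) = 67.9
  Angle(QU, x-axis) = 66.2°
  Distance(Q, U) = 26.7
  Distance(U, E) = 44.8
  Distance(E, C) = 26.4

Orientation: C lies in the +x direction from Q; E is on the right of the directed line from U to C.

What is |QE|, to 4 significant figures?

43.11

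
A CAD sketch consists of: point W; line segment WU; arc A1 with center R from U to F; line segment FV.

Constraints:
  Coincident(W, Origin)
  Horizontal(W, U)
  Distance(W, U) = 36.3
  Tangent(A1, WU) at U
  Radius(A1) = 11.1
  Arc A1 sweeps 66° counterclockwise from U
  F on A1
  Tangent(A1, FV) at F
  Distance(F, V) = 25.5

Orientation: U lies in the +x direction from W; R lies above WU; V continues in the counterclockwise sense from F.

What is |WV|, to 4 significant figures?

64.19

W is at the origin; WU is horizontal with |WU| = 36.3 and U on the +x side, so U = (36.30, 0.000). The tangent condition forces RU to be normal to WU, so R = U + (0, 11.1) = (36.30, 11.10). On A1, U sits at bearing -90° from R; a 66° counterclockwise sweep puts F at bearing -24°, so F = R + 11.1·(cos -24°, sin -24°) = (46.44, 6.585). Since A1 is tangent to FV there, RF ⟂ FV, so FV runs along (−sin -24°, cos -24°); with |FV| = 25.5, V = (56.81, 29.88). Then |WV| = |V − W| = 64.19.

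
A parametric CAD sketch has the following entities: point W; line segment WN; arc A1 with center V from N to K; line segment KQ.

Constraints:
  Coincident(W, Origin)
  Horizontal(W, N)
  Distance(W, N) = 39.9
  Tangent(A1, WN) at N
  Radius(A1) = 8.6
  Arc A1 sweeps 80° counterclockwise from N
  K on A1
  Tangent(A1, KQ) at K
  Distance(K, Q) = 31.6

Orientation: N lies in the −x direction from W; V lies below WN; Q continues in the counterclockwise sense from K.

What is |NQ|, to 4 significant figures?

40.69

On A1, N sits at bearing 90° from V; an 80° counterclockwise sweep puts K at bearing 170°, so K = V + 8.6·(cos 170°, sin 170°) = (-48.37, -7.107). The tangent condition forces VK to be normal to KQ, so KQ runs along (−sin 170°, cos 170°); with |KQ| = 31.6, Q = (-53.86, -38.23). Then |NQ| = |Q − N| = 40.69.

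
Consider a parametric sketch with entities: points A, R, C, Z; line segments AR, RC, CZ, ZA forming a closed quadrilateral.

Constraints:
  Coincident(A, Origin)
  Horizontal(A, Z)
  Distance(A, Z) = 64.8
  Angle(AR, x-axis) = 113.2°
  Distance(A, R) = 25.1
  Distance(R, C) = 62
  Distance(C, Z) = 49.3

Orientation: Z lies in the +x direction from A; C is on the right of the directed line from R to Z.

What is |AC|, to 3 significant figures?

37.6

A is at the origin; A and Z share the same y with |AZ| = 64.8 and Z in +x, so Z = (64.8, 0). AR runs at 113.2° with |AR| = 25.1, so R = (-9.89, 23.1). C is determined by |RC| = 62.0 and |CZ| = 49.3 together: it lies at the intersection of circle(R, 62.0) and circle(Z, 49.3). With |RZ| = 78.2, the foot of the radical line on RZ is 48.1 from R and the perpendicular offset is √(62.0² − 48.1²) = 39.1. Taking the right-of-RZ solution: C = (24.6, -28.5).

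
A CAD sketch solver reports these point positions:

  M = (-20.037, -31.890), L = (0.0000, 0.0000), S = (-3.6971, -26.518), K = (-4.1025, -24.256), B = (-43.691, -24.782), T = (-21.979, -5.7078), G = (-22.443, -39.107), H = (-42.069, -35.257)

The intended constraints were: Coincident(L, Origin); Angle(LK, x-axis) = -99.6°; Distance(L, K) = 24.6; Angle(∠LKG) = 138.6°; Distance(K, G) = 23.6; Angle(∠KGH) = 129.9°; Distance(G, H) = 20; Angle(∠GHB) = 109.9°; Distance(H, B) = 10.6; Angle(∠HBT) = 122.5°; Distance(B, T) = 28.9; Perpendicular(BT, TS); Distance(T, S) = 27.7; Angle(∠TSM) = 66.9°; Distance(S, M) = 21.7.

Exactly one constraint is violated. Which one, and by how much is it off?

Distance(S, M) = 21.7 — off by 4.50.

L = (0.00, 0.00) ✓; LK at -99.60° ✓; |LK| = 24.60 ✓; ∠LKG = 138.6° ✓; |KG| = 23.60 ✓; ∠KGH = 129.9° ✓; |GH| = 20.00 ✓; ∠GHB = 109.9° ✓; |HB| = 10.60 ✓; ∠HBT = 122.5° ✓; |BT| = 28.90 ✓; ∠(BT, TS) = 90.00° ✓; |TS| = 27.70 ✓; ∠TSM = 66.90° ✓; |SM| = 17.20 ✗.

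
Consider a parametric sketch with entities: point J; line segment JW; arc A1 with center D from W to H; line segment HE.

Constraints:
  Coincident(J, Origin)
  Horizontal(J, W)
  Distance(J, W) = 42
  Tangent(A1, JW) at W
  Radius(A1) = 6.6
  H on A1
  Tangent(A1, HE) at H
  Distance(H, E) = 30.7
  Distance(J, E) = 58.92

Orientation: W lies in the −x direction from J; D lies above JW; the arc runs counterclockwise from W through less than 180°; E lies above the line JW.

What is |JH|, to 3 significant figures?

36.7

Checks: J.y = 0.00, W.y = 0.00 ✓; |DH| = 6.600 ✓; ∠(DH, HE) = 90.00° ✓; |HE| = 30.70 ✓; |JE| = 58.92 ✓.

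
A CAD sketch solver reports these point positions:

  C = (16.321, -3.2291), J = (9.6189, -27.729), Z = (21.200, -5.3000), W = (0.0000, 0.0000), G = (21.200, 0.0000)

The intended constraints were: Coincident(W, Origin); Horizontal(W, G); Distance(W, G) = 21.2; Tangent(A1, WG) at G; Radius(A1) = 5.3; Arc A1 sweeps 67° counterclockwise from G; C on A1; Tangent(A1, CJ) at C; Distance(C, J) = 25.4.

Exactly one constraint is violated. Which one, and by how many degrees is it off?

Tangent(A1, CJ) at C — off by 7.70°.

W = (0.00, 0.00) ✓; W.y = 0.00, G.y = 0.00 ✓; |WG| = 21.20 ✓; ∠(ZG, GW) = 90.00° ✓; |ZG| = 5.300 ✓; bearing(Z→C) − bearing(Z→G) = 67.00° ✓; |ZC| = 5.300 ✓; ∠(ZC, CJ) = 82.30° ✗; |CJ| = 25.40 ✓.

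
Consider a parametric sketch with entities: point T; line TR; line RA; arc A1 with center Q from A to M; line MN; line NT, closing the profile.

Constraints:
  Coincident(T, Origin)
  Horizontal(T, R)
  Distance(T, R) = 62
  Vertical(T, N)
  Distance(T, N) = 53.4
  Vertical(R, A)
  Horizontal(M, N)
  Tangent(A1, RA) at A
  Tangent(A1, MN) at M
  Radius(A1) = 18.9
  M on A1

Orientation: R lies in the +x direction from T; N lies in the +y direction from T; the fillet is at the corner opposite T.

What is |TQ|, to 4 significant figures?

55.21

T is at the origin; TR is horizontal with |TR| = 62.0 and R on the +x side, so R = (62.00, 0.000). TN is vertical with |TN| = 53.4 and N on the +y side, so N = (0.000, 53.40). The virtual corner opposite T is at (62.00, 53.40). The tangent condition forces QA to be normal to RA and since A1 is tangent to MN there, QM ⟂ MN, with radius 18.9, so the center Q sits 18.9 in from both sides at Q = (43.10, 34.50). Then |TQ| = |Q − T| = 55.21.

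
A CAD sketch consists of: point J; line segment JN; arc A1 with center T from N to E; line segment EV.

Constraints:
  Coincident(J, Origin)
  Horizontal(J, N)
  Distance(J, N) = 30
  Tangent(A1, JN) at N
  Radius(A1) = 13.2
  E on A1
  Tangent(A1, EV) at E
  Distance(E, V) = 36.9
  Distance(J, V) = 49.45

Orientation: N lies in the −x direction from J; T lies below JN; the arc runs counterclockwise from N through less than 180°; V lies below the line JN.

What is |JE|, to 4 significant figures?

45.20

Checks: |TE| = 13.20 ✓; ∠(TE, EV) = 90.00° ✓; |EV| = 36.90 ✓; |JV| = 49.45 ✓.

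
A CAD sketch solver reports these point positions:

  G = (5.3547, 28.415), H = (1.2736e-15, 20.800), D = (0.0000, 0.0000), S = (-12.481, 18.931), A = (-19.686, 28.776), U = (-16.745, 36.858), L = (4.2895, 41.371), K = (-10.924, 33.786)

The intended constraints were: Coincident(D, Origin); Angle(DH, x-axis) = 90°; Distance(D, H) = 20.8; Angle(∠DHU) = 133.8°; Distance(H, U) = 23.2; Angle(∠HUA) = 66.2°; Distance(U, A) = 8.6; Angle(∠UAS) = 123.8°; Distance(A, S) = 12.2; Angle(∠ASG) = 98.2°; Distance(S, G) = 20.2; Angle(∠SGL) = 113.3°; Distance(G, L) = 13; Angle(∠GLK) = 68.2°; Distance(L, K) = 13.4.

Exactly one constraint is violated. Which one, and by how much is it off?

Distance(L, K) = 13.4 — off by 3.60.

D = (0.00, 0.00) ✓; DH at 90.00° ✓; |DH| = 20.80 ✓; ∠DHU = 133.8° ✓; |HU| = 23.20 ✓; ∠HUA = 66.20° ✓; |UA| = 8.600 ✓; ∠UAS = 123.8° ✓; |AS| = 12.20 ✓; ∠ASG = 98.20° ✓; |SG| = 20.20 ✓; ∠SGL = 113.3° ✓; |GL| = 13.00 ✓; ∠GLK = 68.20° ✓; |LK| = 17.00 ✗.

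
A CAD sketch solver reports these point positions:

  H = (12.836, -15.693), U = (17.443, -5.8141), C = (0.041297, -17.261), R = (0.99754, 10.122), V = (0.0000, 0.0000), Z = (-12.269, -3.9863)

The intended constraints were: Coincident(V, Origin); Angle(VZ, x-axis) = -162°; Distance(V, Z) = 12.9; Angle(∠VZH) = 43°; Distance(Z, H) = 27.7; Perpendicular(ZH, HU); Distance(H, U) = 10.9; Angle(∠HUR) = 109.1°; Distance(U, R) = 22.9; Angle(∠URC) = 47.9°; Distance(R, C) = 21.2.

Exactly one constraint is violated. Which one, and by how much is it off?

Distance(R, C) = 21.2 — off by 6.20.

V = (0.00, 0.00) ✓; VZ at -162.0° ✓; |VZ| = 12.90 ✓; ∠VZH = 43.00° ✓; |ZH| = 27.70 ✓; ∠(ZH, HU) = 90.00° ✓; |HU| = 10.90 ✓; ∠HUR = 109.1° ✓; |UR| = 22.90 ✓; ∠URC = 47.90° ✓; |RC| = 27.40 ✗.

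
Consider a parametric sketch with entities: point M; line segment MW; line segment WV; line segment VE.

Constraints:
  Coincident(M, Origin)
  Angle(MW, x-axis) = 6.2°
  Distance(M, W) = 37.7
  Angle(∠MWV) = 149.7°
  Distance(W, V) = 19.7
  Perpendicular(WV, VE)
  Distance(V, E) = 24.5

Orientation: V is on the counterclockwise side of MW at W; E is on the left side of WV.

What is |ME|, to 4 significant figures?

52.54

∠MWV = 149.7°, so WV runs at 6.2° + (180° − 149.7°) = 36.50° from the x-axis; with |WV| = 19.7, V = W + 19.7·(cos 36.50°, sin 36.50°) = (53.32, 15.79). WV ⟂ VE; with |VE| = 24.5 on the left of WV, E = V + 24.5·(-0.5948, 0.8039) = (38.74, 35.48). Then |ME| = |E − M| = 52.54.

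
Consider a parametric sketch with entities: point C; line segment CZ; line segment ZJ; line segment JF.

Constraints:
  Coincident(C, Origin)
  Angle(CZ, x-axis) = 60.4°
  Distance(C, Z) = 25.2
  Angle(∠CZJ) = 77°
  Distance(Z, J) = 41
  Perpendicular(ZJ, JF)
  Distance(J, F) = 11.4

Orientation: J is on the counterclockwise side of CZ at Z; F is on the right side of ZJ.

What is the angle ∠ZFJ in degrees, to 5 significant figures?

74.461°

∠CZJ = 77.0°, so ZJ runs at 60.4° + (180° − 77.0°) = 163.40° from the x-axis; with |ZJ| = 41.0, J = Z + 41.0·(cos 163.40°, sin 163.40°) = (-26.844, 33.624). ZJ ⟂ JF; with |JF| = 11.4 on the right of ZJ, F = J + 11.4·(0.28569, 0.95832) = (-23.587, 44.549). Then cos ∠ZFJ = FZ·FJ / (|FZ||FJ|), giving 74.461°.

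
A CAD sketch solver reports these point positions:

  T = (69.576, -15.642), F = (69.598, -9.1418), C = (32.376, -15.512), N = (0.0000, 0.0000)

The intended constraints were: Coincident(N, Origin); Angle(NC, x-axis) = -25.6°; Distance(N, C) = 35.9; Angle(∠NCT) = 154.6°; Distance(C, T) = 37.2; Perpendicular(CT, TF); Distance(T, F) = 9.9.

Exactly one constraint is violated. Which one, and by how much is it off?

Distance(T, F) = 9.9 — off by 3.40.

N = (0.00, 0.00) ✓; NC at -25.60° ✓; |NC| = 35.90 ✓; ∠NCT = 154.6° ✓; |CT| = 37.20 ✓; ∠(CT, TF) = 90.01° ✓; |TF| = 6.500 ✗.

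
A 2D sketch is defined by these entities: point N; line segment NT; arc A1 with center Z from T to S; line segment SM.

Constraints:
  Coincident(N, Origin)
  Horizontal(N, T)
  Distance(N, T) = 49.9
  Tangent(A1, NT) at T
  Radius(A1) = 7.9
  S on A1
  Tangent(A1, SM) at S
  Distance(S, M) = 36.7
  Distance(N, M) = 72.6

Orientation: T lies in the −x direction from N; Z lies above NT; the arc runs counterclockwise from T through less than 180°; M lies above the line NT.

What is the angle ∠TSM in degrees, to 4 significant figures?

123.3°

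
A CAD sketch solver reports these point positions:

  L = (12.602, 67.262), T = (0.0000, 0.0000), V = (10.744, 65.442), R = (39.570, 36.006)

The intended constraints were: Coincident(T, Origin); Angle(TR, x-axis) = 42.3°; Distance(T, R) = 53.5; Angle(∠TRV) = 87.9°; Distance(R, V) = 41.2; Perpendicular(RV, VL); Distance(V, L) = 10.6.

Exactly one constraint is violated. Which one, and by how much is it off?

Distance(V, L) = 10.6 — off by 8.00.

T = (0.00, 0.00) ✓; TR at 42.30° ✓; |TR| = 53.50 ✓; ∠TRV = 87.90° ✓; |RV| = 41.20 ✓; ∠(RV, VL) = 89.99° ✓; |VL| = 2.601 ✗.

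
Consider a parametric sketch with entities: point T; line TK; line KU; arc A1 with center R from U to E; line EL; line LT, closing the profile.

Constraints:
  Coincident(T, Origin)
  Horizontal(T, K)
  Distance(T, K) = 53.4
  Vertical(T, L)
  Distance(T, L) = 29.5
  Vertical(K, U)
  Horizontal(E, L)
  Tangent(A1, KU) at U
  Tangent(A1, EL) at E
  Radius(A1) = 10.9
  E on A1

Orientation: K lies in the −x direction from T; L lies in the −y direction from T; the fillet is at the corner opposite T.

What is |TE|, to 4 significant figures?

51.73

T is at the origin; T and K share the same y with |TK| = 53.4 and K on the −x side, so K = (-53.40, 0.000). T and L share the same x with |TL| = 29.5 and L on the −y side, so L = (0.000, -29.50). The virtual corner opposite T is at (-53.40, -29.50). Since A1 is tangent to KU there, RU ⟂ KU and A1 meets EL tangentially, so RE is at right angles to EL, with radius 10.9, so the center R sits 10.9 in from both sides at R = (-42.50, -18.60). That places the tangent points at U = (-53.40, -18.60) on KU and E = (-42.50, -29.50) on EL. Then |TE| = |E − T| = 51.73.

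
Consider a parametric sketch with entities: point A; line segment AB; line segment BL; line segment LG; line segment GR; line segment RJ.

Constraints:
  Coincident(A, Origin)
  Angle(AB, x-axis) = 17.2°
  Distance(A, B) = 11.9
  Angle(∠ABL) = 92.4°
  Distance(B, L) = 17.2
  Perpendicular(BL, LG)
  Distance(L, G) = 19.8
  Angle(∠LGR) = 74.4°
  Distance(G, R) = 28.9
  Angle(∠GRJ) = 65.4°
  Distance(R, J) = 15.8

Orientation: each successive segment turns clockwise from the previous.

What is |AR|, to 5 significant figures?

10.138

A is at the origin; AB runs at 17.2° with length 11.9, so B = (11.368, 3.5189). ∠ABL = 92.4° gives BL at -70.400° from the x-axis; with |BL| = 17.2, L = (17.138, -12.684). BL ⟂ LG, so LG runs at -160.40°; with |LG| = 19.8, G = (-1.5152, -19.326). ∠LGR = 74.4° gives GR at 94.000° from the x-axis; with |GR| = 28.9, R = (-3.5311, 9.5032). Then |AR| = |R − A| = 10.138.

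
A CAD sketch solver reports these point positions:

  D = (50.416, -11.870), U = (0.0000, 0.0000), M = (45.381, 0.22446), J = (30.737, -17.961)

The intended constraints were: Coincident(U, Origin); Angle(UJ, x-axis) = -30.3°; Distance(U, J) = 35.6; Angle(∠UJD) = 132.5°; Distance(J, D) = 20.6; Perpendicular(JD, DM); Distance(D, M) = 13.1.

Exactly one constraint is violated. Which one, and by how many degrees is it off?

Perpendicular(JD, DM) — off by 5.40°.

U = (0.00, 0.00) ✓; UJ at -30.30° ✓; |UJ| = 35.60 ✓; ∠UJD = 132.5° ✓; |JD| = 20.60 ✓; ∠(JD, DM) = 95.40° ✗; |DM| = 13.10 ✓.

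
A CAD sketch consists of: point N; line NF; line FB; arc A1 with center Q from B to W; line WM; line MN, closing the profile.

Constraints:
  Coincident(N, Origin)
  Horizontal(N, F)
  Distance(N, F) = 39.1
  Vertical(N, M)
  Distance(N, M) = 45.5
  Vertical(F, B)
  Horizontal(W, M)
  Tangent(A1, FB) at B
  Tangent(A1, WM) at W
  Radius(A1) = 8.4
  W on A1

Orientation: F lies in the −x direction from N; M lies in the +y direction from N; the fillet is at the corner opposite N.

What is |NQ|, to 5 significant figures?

48.155

N is at the origin; N and F share the same y with |NF| = 39.1 and F on the −x side, so F = (-39.100, 0.0000). NM is vertical with |NM| = 45.5 and M on the +y side, so M = (0.0000, 45.500). The virtual corner opposite N is at (-39.100, 45.500). The tangent condition forces QB to be normal to FB and A1 meets WM tangentially, so QW is at right angles to WM, with radius 8.4, so the center Q sits 8.4 in from both sides at Q = (-30.700, 37.100). Then |NQ| = |Q − N| = 48.155.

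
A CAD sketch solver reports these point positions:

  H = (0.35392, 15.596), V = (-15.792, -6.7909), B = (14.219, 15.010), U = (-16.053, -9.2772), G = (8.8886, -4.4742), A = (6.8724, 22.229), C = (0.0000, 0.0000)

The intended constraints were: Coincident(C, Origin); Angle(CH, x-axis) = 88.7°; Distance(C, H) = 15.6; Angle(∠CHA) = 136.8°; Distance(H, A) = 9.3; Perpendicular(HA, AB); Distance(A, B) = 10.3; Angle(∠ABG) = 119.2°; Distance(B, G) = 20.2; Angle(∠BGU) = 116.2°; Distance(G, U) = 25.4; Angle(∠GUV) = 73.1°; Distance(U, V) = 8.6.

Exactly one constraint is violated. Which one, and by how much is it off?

Distance(U, V) = 8.6 — off by 6.10.

C = (0.00, 0.00) ✓; CH at 88.70° ✓; |CH| = 15.60 ✓; ∠CHA = 136.8° ✓; |HA| = 9.300 ✓; ∠(HA, AB) = 90.00° ✓; |AB| = 10.30 ✓; ∠ABG = 119.2° ✓; |BG| = 20.20 ✓; ∠BGU = 116.2° ✓; |GU| = 25.40 ✓; ∠GUV = 73.11° ✓; |UV| = 2.500 ✗.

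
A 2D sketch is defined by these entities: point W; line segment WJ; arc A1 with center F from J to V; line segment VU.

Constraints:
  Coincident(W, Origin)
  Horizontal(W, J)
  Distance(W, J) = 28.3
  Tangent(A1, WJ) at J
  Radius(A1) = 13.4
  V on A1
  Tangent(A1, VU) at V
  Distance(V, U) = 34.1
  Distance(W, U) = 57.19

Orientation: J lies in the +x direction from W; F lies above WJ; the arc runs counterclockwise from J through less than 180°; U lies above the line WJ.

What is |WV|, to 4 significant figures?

44.70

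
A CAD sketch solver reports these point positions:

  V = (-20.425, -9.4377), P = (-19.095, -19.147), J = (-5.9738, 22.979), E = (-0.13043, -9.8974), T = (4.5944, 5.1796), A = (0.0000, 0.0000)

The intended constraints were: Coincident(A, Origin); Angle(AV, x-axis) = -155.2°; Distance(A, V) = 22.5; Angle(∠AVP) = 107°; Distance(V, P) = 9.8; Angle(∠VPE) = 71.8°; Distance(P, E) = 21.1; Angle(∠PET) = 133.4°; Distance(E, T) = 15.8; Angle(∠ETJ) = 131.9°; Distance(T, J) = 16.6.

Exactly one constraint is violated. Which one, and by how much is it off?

Distance(T, J) = 16.6 — off by 4.10.

A = (0.00, 0.00) ✓; AV at -155.2° ✓; |AV| = 22.50 ✓; ∠AVP = 107.0° ✓; |VP| = 9.800 ✓; ∠VPE = 71.80° ✓; |PE| = 21.10 ✓; ∠PET = 133.4° ✓; |ET| = 15.80 ✓; ∠ETJ = 131.9° ✓; |TJ| = 20.70 ✗.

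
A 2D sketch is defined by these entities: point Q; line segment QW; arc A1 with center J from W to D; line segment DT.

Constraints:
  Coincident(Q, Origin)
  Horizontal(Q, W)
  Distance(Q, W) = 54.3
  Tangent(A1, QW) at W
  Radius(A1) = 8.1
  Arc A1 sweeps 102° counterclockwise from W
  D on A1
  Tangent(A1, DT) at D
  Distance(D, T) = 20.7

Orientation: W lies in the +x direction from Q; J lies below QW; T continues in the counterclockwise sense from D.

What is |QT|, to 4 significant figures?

58.91

Q is at the origin; QW is horizontal with |QW| = 54.3 and W on the +x side, so W = (54.30, 0.000). A1 meets QW tangentially, so JW is at right angles to QW, so J = W + (0, -8.1) = (54.30, -8.100). On A1, W sits at bearing 90° from J; a 102° counterclockwise sweep puts D at bearing 192°, so D = J + 8.1·(cos 192°, sin 192°) = (46.38, -9.784). Tangency of A1 to DT means the radius JD is perpendicular to DT, so DT runs along (−sin 192°, cos 192°); with |DT| = 20.7, T = (50.68, -30.03). Then |QT| = |T − Q| = 58.91.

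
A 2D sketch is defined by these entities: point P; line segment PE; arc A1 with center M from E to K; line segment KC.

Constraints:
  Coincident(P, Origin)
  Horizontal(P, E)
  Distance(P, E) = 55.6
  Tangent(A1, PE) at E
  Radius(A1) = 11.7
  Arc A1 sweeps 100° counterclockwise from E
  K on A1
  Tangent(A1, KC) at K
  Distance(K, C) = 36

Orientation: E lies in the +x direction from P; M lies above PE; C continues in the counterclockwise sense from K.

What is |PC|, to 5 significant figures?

78.259

On A1, E sits at bearing -90° from M; a 100° counterclockwise sweep puts K at bearing 10°, so K = M + 11.7·(cos 10°, sin 10°) = (67.122, 13.732). The tangent condition forces MK to be normal to KC, so KC runs along (−sin 10°, cos 10°); with |KC| = 36.0, C = (60.871, 49.185). Then |PC| = |C − P| = 78.259.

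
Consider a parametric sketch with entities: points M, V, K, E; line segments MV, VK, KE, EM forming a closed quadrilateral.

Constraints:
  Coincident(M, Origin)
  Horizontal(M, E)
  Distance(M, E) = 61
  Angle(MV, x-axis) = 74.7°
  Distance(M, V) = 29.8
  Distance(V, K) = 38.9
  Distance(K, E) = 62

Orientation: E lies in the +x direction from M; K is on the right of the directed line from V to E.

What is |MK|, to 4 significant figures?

9.295

M is at the origin; M and E share the same y with |ME| = 61.0 and E in +x, so E = (61.0, 0). MV runs at 74.7° with |MV| = 29.8, so V = (7.863, 28.74). K is determined by |VK| = 38.9 and |KE| = 62.0 together: it lies at the intersection of circle(V, 38.9) and circle(E, 62.0). With |VE| = 60.41, the foot of the radical line on VE is 10.92 from V and the perpendicular offset is √(38.9² − 10.92²) = 37.34. Taking the right-of-VE solution: K = (-0.3001, -9.290).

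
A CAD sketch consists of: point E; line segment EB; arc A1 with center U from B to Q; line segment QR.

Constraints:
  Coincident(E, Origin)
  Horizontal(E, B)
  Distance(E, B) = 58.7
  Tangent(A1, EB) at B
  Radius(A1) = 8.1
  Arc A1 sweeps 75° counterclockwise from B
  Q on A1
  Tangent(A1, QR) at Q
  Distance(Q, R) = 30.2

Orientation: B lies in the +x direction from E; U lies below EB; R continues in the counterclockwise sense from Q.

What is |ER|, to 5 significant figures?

55.600

E is at the origin; EB is horizontal with |EB| = 58.7 and B on the +x side, so B = (58.700, 0.0000). Since A1 is tangent to EB there, UB ⟂ EB, so U = B + (0, -8.1) = (58.700, -8.1000). On A1, B sits at bearing 90° from U; a 75° counterclockwise sweep puts Q at bearing 165°, so Q = U + 8.1·(cos 165°, sin 165°) = (50.876, -6.0036). Since A1 is tangent to QR there, UQ ⟂ QR, so QR runs along (−sin 165°, cos 165°); with |QR| = 30.2, R = (43.060, -35.175). Then |ER| = |R − E| = 55.600.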